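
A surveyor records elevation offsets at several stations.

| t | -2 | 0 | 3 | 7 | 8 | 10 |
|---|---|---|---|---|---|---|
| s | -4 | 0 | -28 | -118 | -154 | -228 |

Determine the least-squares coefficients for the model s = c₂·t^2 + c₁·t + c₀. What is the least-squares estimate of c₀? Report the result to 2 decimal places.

AᵀA·[c₂, c₁, c₀]ᵀ = Aᵀs reads: 16594·c₂ + 1874·c₁ + 226·c₀ = -38706;  1874·c₂ + 226·c₁ + 26·c₀ = -4414;  226·c₂ + 26·c₁ + 6·c₀ = -532.
Inverting the 3×3 Gram matrix, [c₂, c₁, c₀]ᵀ = [-5369/2706, -362/123, -1063/902]ᵀ.

c₀ = -1.18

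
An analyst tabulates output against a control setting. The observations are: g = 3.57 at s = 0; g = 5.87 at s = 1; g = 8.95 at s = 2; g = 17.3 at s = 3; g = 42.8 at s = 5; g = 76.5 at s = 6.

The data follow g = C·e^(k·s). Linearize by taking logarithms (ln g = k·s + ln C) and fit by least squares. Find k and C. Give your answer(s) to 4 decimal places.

Taking logs, ln g = k·s + ln C, so regress ln g on s.
Over the data: Σs = 17.0000, Σ(s)² = 75.0000, Σln g = 16.1786, Σs·ln g = 59.5117.
Normal system: [[75.0000, 17.0000]; [17.0000, 6]]·[k, ln C]ᵀ = [59.5117, 16.1786]ᵀ.
Slope k = (n·Σs·ln g − Σs·Σln g)/(n·Σ(s)² − (Σs)²) = (6·59.5117 − 17.0000·16.1786)/161.0000 = 0.50953; ln C = (Σln g − k·Σs)/n = 1.25277, so C = exp(1.25277) = 3.50004.

k = 0.5095, C = 3.5000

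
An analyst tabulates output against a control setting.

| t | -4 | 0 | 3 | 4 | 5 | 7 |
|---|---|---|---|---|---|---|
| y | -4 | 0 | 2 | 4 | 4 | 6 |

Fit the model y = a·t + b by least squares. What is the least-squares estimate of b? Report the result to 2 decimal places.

b = -0.26

Normal-equation sums: Σt·t = 115, Σt = 15, Σ1 = 6.
For Mᵀy: Σt·y = 100, Σy = 12.
MᵀM·[a, b]ᵀ = Mᵀy becomes [[115, 15]; [15, 6]]·[a, b]ᵀ = [100, 12]ᵀ.
Eliminating b: 6·(row 1) − 15·(row 2) gives 465·a = 6·100 − 15·12 = 420, so a = 28/31.
Then b = (12 − 15·(28/31))/6 = -8/31.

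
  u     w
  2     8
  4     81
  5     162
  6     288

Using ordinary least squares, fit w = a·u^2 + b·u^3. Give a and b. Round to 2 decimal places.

a = -0.92, b = 1.49

Setting ∂/∂a … = 0 gives: 2193·a + 11957·b = 15746;  11957·a + 66441·b = 87706.
(Σu^2·u^2 = 2193, Σu^2·u^3 = 11957, Σu^3·u^3 = 66441, Σu^2·w = 15746, Σu^3·w = 87706.)
Eliminating b: 66441·(row 1) − 11957·(row 2) gives 2735264·a = 66441·15746 − 11957·87706 = -2520656, so a = -157541/170954.
Then b = (87706 − 11957·(-157541/170954))/66441 = 254021/170954.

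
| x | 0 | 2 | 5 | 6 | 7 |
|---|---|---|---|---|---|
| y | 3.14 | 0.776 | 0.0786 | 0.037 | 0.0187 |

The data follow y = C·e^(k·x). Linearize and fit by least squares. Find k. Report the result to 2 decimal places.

k = -0.74

With ln yᵢ as the transformed response and xᵢ as the regressor:
Over the data: Σx = 20.0000, Σ(x)² = 114.0000, Σln y = -8.9288, Σx·ln y = -60.8598.
Normal system: [[114.0000, 20.0000]; [20.0000, 5]]·[k, ln C]ᵀ = [-60.8598, -8.9288]ᵀ.
Δ = 114.0000·5 − (20.0000)² = 170.0000; k = (-60.8598·5 − 20.0000·-8.9288)/170.0000 = -0.73954, ln C = (114.0000·-8.9288 − 20.0000·-60.8598)/170.0000 = 1.17240.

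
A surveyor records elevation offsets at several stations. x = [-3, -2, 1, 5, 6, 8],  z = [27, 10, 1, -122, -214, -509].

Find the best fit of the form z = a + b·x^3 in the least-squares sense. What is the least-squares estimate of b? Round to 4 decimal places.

The normal system AᵀA·[a, b]ᵀ = Aᵀz is [[6, 819]; [819, 325219]]·[a, b]ᵀ = [-807, -322890]ᵀ.
Eliminating b: 325219·(row 1) − 819·(row 2) gives 1280553·a = 325219·(-807) − 819·(-322890) = 1995177, so a = 665059/426851.
Then b = ((-322890) − 819·(665059/426851))/325219 = -425469/426851.

b = -0.9968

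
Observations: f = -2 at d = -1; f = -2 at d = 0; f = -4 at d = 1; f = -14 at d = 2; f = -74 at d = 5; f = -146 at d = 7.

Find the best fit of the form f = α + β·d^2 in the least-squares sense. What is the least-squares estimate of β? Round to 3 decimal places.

Setting ∂/∂α … = 0 gives: 6·α + 80·β = -242;  80·α + 3044·β = -9066.
(Σ1 = 6, Σd^2 = 80, Σd^2·d^2 = 3044, Σf = -242, Σd^2·f = -9066.)
Eliminating β: 3044·(row 1) − 80·(row 2) gives 11864·α = 3044·(-242) − 80·(-9066) = -11368, so α = -1421/1483.
Then β = ((-9066) − 80·(-1421/1483))/3044 = -8759/2966.

β = -2.953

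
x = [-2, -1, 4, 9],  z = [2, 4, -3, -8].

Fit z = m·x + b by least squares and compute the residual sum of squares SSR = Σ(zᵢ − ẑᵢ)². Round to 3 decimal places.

SSR = 4.669

From the data, Σx·x = 102, Σx = 10, Σ1 = 4.
Right-hand side: Σx·z = -92, Σz = -5.
Normal equations: [[102, 10]; [10, 4]]·[m, b]ᵀ = [-92, -5]ᵀ.
det = 102·4 − 10² = 308.
m = ((-92)·4 − 10·(-5))/308 = -159/154; b = (102·(-5) − 10·(-92))/308 = 205/154.
Residuals: -215/154, 18/11, -31/154, -3/77; SSR = 719/154.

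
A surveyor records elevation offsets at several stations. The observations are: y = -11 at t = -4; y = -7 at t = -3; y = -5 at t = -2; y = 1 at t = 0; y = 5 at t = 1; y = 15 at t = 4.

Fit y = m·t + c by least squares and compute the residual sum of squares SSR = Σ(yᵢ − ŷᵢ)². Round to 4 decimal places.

With design matrix M, MᵀM = [[46, -4]; [-4, 6]] and Mᵀy = [140, -2]ᵀ.
Eliminating c: 6·(row 1) − (-4)·(row 2) gives 260·m = 6·140 − (-4)·(-2) = 832, so m = 16/5.
Then c = ((-2) − (-4)·(16/5))/6 = 9/5.
Residuals: 0, 4/5, -2/5, -4/5, 0, 2/5; SSR = 8/5.

SSR = 1.6000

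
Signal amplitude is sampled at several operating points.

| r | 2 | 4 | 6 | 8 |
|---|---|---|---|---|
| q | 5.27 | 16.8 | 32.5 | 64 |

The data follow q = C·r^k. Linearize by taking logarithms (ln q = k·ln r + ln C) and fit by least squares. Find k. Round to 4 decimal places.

Linearized form: ln q = k·ln r + ln C. From the 4 transformed points,
XᵀX = [[9.9367, 5.9506]; [5.9506, 4]], rhs = [19.9490, 12.1235]ᵀ  (here Σln r = 5.9506, Σ(ln r)² = 9.9367, Σln q = 12.1235, Σln r·ln q = 19.9490).
Slope k = (n·Σln r·ln q − Σln r·Σln q)/(n·Σ(ln r)² − (Σln r)²) = (4·19.9490 − 5.9506·12.1235)/4.3368 = 1.76469; ln C = (Σln q − k·Σln r)/n = 0.40562.

k = 1.7647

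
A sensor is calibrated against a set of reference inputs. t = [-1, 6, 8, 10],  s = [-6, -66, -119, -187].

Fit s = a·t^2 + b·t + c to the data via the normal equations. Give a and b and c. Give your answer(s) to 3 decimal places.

a = -1.967, b = 1.241, c = -2.779

With design matrix X, XᵀX = [[15393, 1727, 201]; [1727, 201, 23]; [201, 23, 4]] and Xᵀs = [-28698, -3212, -378]ᵀ.
Inverting the 3×3 Gram matrix, [a, b, c]ᵀ = [-29549/15020, 93207/75100, -52176/18775]ᵀ.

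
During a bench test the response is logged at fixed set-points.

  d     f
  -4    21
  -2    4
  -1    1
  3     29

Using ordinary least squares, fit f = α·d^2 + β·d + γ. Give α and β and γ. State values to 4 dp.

α = 1.9442, β = 3.0810, γ = 2.2498

Forming AᵀA = [[354, -46, 30]; [-46, 30, -4]; [30, -4, 4]] and Aᵀf = [614, -6, 55]ᵀ gives AᵀA·[α, β, γ]ᵀ = Aᵀf.
Row-reducing yields α = 6023/3098, β = 9545/3098, γ = 3485/1549.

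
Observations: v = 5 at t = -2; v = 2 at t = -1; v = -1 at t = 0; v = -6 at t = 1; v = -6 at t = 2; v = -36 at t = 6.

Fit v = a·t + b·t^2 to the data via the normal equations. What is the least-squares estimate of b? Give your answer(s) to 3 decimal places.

Forming AᵀA = [[46, 216]; [216, 1330]] and Aᵀv = [-246, -1304]ᵀ gives AᵀA·[a, b]ᵀ = Aᵀv.
det = 46·1330 − 216² = 14524.
a = ((-246)·1330 − 216·(-1304))/14524 = -11379/3631; b = (46·(-1304) − 216·(-246))/14524 = -1712/3631.

b = -0.471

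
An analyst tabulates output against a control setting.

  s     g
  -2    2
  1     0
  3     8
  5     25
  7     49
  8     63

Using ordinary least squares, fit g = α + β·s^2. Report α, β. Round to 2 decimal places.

With design matrix M, MᵀM = [[6, 152]; [152, 7220]] and Mᵀg = [147, 7138]ᵀ.
Eliminating β: 7220·(row 1) − 152·(row 2) gives 20216·α = 7220·147 − 152·7138 = -23636, so α = -311/266.
Then β = (7138 − 152·(-311/266))/7220 = 5121/5054.

α = -1.17, β = 1.01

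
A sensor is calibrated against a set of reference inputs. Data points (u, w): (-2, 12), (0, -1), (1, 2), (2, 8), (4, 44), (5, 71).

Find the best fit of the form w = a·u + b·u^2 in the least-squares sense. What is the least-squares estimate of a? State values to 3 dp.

Compute the Gram sums: Σu·u = 50, Σu·u^2 = 190, Σu^2·u^2 = 914.
And Σu·w = 525, Σu^2·w = 2561.
So MᵀM·[a, b]ᵀ = Mᵀw: [[50, 190]; [190, 914]]·[a, b]ᵀ = [525, 2561]ᵀ.
det = 50·914 − 190² = 9600.
a = (525·914 − 190·2561)/9600 = -337/480; b = (50·2561 − 190·525)/9600 = 283/96.

a = -0.702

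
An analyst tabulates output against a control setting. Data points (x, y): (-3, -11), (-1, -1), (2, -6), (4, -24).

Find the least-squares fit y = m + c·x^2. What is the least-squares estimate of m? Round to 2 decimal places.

The normal system AᵀA·[m, c]ᵀ = Aᵀy is [[4, 30]; [30, 354]]·[m, c]ᵀ = [-42, -508]ᵀ.
Determinant 4·354 − 30² = 516.
m = ((-42)·354 − 30·(-508))/516 = 31/43; c = (4·(-508) − 30·(-42))/516 = -193/129.

m = 0.72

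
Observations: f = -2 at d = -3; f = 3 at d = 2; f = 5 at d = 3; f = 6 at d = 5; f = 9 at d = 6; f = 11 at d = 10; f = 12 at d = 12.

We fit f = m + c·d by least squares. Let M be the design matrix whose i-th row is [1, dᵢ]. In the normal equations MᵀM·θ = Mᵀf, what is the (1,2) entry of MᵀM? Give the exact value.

35

Row 1 ↔ basis 1, column 2 ↔ basis d, so (MᵀM)_{1,2} = Σᵢ d = (1)·(-3) + (1)·(2) + (1)·(3) + (1)·(5) + (1)·(6) + (1)·(10) + (1)·(12) = 35.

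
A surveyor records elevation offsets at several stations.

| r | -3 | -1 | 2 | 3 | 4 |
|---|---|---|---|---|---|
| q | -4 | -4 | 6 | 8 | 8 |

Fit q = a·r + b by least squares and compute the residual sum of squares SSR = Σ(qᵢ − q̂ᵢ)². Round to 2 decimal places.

Forming MᵀM = [[39, 5]; [5, 5]] and Mᵀq = [84, 14]ᵀ gives MᵀM·[a, b]ᵀ = Mᵀq.
Determinant 39·5 − 5² = 170.
a = (84·5 − 5·14)/170 = 35/17; b = (39·14 − 5·84)/170 = 63/85.
Residuals: 122/85, -228/85, 97/85, 92/85, -83/85; SSR = 1078/85.

SSR = 12.68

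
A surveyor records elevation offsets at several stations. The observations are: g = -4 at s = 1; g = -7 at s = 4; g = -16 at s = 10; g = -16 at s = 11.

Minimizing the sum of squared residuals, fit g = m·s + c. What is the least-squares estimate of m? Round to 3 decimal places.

Sums needed: Σs·s = 238, Σs = 26, Σ1 = 4.
Moment sums: Σs·g = -368, Σg = -43.
Eliminating c: 4·(row 1) − 26·(row 2) gives 276·m = 4·(-368) − 26·(-43) = -354, so m = -59/46.
Then c = ((-43) − 26·(-59/46))/4 = -111/46.

m = -1.283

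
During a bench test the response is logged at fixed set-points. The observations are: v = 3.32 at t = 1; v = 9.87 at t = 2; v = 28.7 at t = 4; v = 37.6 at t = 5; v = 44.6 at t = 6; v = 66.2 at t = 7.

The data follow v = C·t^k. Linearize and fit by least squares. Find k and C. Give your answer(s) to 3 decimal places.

k = 1.497, C = 3.402

Linearized form: ln v = k·ln t + ln C. From the 6 transformed points,
Over the data: Σln t = 7.4265, Σ(ln t)² = 11.9895, Σln v = 18.4638, Σln t·ln v = 27.0413.
Normal system: [[11.9895, 7.4265]; [7.4265, 6]]·[k, ln C]ᵀ = [27.0413, 18.4638]ᵀ.
Solving (det = 16.7835): k = 1.49702, ln C = 1.22434, so C = exp(1.22434) = 3.40193.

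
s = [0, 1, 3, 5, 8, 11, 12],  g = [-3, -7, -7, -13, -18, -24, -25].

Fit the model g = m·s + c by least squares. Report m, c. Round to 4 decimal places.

m = -1.8217, c = -3.4473

XᵀX·[m, c]ᵀ = Xᵀg reads: 364·m + 40·c = -801;  40·m + 7·c = -97.
(Σs·s = 364, Σs = 40, Σ1 = 7, Σs·g = -801, Σg = -97.)
Eliminating c: 7·(row 1) − 40·(row 2) gives 948·m = 7·(-801) − 40·(-97) = -1727, so m = -1727/948.
Then c = ((-97) − 40·(-1727/948))/7 = -817/237.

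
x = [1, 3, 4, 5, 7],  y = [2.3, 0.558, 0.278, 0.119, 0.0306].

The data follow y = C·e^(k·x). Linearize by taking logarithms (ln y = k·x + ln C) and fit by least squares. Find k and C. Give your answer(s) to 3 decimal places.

With ln yᵢ as the transformed response and xᵢ as the regressor:
Σx = 20.0000, Σ(x)² = 100.0000, Σln y = -6.6460, Σx·ln y = -41.0883.
Equations: 100.0000·k + 20.0000·ln C = -41.0883;  20.0000·k + 5·ln C = -6.6460.
Solving (det = 100.0000): k = -0.72521, ln C = 1.57164, so C = exp(1.57164) = 4.81456.

k = -0.725, C = 4.815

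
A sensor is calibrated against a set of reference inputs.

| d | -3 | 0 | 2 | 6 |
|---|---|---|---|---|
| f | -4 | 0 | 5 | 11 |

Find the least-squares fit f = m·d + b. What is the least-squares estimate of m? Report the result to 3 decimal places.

Normal-equation sums: Σd·d = 49, Σd = 5, Σ1 = 4.
For Xᵀf: Σd·f = 88, Σf = 12.
So XᵀX·[m, b]ᵀ = Xᵀf: [[49, 5]; [5, 4]]·[m, b]ᵀ = [88, 12]ᵀ.
Δ = 49·4 − 5² = 171.
m = (88·4 − 5·12)/171 = 292/171; b = (49·12 − 5·88)/171 = 148/171.

m = 1.708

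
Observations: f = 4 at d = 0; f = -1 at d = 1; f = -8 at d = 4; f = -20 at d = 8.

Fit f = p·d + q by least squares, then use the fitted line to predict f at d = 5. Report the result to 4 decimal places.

The normal equations are: 81·p + 13·q = -193;  13·p + 4·q = -25.
Determinant 81·4 − 13² = 155.
p = ((-193)·4 − 13·(-25))/155 = -447/155; q = (81·(-25) − 13·(-193))/155 = 484/155.
At d = 5: f̂ = (-447/155)·(5) + (484/155)·(1) = -1751/155.

f̂ = -11.2968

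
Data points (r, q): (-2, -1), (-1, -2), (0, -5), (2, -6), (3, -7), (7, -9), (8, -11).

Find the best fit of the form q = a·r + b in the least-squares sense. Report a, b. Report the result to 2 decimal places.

a = -0.90, b = -3.68

Compute the Gram sums: Σr·r = 131, Σr = 17, Σ1 = 7.
For Xᵀq: Σr·q = -180, Σq = -41.
Normal equations: [[131, 17]; [17, 7]]·[a, b]ᵀ = [-180, -41]ᵀ.
Δ = 131·7 − 17² = 628.
a = ((-180)·7 − 17·(-41))/628 = -563/628; b = (131·(-41) − 17·(-180))/628 = -2311/628.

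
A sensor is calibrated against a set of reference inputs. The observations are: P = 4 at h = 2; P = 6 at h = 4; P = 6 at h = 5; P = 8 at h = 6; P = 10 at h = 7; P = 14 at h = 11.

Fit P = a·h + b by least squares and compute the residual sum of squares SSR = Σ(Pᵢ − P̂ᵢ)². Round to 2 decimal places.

SSR = 1.74

From the data, Σh·h = 251, Σh = 35, Σ1 = 6.
And Σh·P = 334, ΣP = 48.
Eliminating b: 6·(row 1) − 35·(row 2) gives 281·a = 6·334 − 35·48 = 324, so a = 324/281.
Then b = (48 − 35·(324/281))/6 = 358/281.
Residuals: 118/281, 32/281, -292/281, -54/281, 184/281, 12/281; SSR = 488/281.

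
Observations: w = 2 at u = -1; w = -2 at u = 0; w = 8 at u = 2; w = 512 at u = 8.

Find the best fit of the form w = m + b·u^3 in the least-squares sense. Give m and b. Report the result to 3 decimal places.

m = 0.338, b = 0.999

Compute the Gram sums: Σ1 = 4, Σu^3 = 519, Σu^3·u^3 = 262209.
For Mᵀw: Σw = 520, Σu^3·w = 262206.
Normal equations: [[4, 519]; [519, 262209]]·[m, b]ᵀ = [520, 262206]ᵀ.
Eliminating b: 262209·(row 1) − 519·(row 2) gives 779475·m = 262209·520 − 519·262206 = 263766, so m = 87922/259825.
Then b = (262206 − 519·(87922/259825))/262209 = 259648/259825.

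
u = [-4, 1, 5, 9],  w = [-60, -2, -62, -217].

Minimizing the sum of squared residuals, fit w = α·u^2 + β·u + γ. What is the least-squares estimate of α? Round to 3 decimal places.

From the data, Σu^2·u^2 = 7443, Σu^2·u = 791, Σu^2 = 123, Σu·u = 123, Σu = 11, Σ1 = 4.
Moment sums: Σu^2·w = -20089, Σu·w = -2025, Σw = -341.
So AᵀA·[α, β, γ]ᵀ = Aᵀw: [[7443, 791, 123]; [791, 123, 11]; [123, 11, 4]]·[α, β, γ]ᵀ = [-20089, -2025, -341]ᵀ.
Inverting the 3×3 Gram matrix, [α, β, γ]ᵀ = [-398449/134552, 367721/134552, -57371/33638]ᵀ.

α = -2.961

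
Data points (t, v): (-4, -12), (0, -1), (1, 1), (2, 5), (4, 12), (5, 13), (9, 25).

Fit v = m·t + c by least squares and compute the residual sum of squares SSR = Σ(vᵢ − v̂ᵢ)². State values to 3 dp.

Forming XᵀX = [[143, 17]; [17, 7]] and Xᵀv = [397, 43]ᵀ gives XᵀX·[m, c]ᵀ = Xᵀv.
det = 143·7 − 17² = 712.
m = (397·7 − 17·43)/712 = 256/89; c = (143·43 − 17·397)/712 = -75/89.
Residuals: 31/89, -14/89, -92/89, 8/89, 119/89, -48/89, -4/89; SSR = 294/89.

SSR = 3.303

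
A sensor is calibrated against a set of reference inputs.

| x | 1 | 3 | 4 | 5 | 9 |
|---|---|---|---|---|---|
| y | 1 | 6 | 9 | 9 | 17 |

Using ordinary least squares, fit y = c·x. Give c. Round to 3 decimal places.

Normal-equation sums: Σx·x = 132.
Right-hand side: Σx·y = 253.
Hence c = 253 / 132 ≈ 1.91667.

c = 1.917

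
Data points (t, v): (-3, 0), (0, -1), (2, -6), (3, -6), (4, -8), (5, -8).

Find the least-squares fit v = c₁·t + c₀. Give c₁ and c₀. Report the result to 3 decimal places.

c₁ = -1.140, c₀ = -2.743

Setting ∂/∂c₁ … = 0 gives: 63·c₁ + 11·c₀ = -102;  11·c₁ + 6·c₀ = -29.
(Σt·t = 63, Σt = 11, Σ1 = 6, Σt·v = -102, Σv = -29.)
Δ = 63·6 − 11² = 257.
c₁ = ((-102)·6 − 11·(-29))/257 = -293/257; c₀ = (63·(-29) − 11·(-102))/257 = -705/257.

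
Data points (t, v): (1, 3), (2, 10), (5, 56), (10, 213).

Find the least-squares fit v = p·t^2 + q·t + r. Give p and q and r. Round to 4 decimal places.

p = 2.0170, q = 1.1561, r = -0.2560

XᵀX·[p, q, r]ᵀ = Xᵀv reads: 10642·p + 1134·q + 130·r = 22743;  1134·p + 130·q + 18·r = 2433;  130·p + 18·q + 4·r = 282.
Inverting the 3×3 Gram matrix, [p, q, r]ᵀ = [4381/2172, 837/724, -139/543]ᵀ.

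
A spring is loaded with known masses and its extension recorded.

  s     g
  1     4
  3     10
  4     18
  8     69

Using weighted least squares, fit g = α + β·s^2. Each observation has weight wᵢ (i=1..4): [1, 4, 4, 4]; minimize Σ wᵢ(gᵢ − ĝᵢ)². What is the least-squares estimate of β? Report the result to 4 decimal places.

β = 1.0613

With design matrix A, AᵀWA = [[13, 357]; [357, 17733]] and AᵀWg = [392, 19180]ᵀ.
Determinant 13·17733 − 357² = 103080.
α = (392·17733 − 357·19180)/103080 = 8673/8590; β = (13·19180 − 357·392)/103080 = 27349/25770.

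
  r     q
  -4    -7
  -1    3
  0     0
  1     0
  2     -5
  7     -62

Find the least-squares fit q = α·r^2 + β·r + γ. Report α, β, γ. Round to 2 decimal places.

Compute the Gram sums: Σr^2·r^2 = 2675, Σr^2·r = 287, Σr^2 = 71, Σr·r = 71, Σr = 5, Σ1 = 6.
For Mᵀq: Σr^2·q = -3167, Σr·q = -419, Σq = -71.
So MᵀM·[α, β, γ]ᵀ = Mᵀq: [[2675, 287, 71]; [287, 71, 5]; [71, 5, 6]]·[α, β, γ]ᵀ = [-3167, -419, -71]ᵀ.
Inverting the 3×3 Gram matrix, [α, β, γ]ᵀ = [-707/680, -1251/680, 681/340]ᵀ.

α = -1.04, β = -1.84, γ = 2.00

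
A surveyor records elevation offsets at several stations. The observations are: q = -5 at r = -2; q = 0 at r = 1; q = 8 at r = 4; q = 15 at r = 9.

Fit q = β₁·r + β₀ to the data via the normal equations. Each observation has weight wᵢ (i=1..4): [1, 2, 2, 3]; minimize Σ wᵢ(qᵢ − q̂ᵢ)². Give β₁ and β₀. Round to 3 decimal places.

β₁ = 1.830, β₀ = -1.006

From the data, Σwᵢ·r·r = 281, Σwᵢ·r = 35, Σwᵢ·1 = 8.
Right-hand side: Σwᵢ·r·q = 479, Σwᵢ·q = 56.
So MᵀWM·[β₁, β₀]ᵀ = MᵀWq: [[281, 35]; [35, 8]]·[β₁, β₀]ᵀ = [479, 56]ᵀ.
Eliminating β₀: 8·(row 1) − 35·(row 2) gives 1023·β₁ = 8·479 − 35·56 = 1872, so β₁ = 624/341.
Then β₀ = (56 − 35·(624/341))/8 = -343/341.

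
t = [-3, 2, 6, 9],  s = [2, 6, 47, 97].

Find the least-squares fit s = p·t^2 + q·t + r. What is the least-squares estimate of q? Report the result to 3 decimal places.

q = 1.931

Normal-equation sums: Σt^2·t^2 = 7954, Σt^2·t = 926, Σt^2 = 130, Σt·t = 130, Σt = 14, Σ1 = 4.
Right-hand side: Σt^2·s = 9591, Σt·s = 1161, Σs = 152.
So MᵀM·[p, q, r]ᵀ = Mᵀs: [[7954, 926, 130]; [926, 130, 14]; [130, 14, 4]]·[p, q, r]ᵀ = [9591, 1161, 152]ᵀ.
Inverting the 3×3 Gram matrix, [p, q, r]ᵀ = [3353/3342, 6455/3342, -1523/1114]ᵀ.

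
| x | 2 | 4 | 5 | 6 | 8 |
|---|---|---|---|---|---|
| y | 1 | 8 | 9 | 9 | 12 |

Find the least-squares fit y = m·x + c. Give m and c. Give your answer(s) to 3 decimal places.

m = 1.700, c = -0.700

Forming MᵀM = [[145, 25]; [25, 5]] and Mᵀy = [229, 39]ᵀ gives MᵀM·[m, c]ᵀ = Mᵀy.
Determinant 145·5 − 25² = 100.
m = (229·5 − 25·39)/100 = 17/10; c = (145·39 − 25·229)/100 = -7/10.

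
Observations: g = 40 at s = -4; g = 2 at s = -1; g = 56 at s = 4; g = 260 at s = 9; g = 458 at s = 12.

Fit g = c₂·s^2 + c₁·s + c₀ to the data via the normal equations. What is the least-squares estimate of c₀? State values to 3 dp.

From the data, Σs^2·s^2 = 27810, Σs^2·s = 2456, Σs^2 = 258, Σs·s = 258, Σs = 20, Σ1 = 5.
Moment sums: Σs^2·g = 88550, Σs·g = 7898, Σg = 816.
So AᵀA·[c₂, c₁, c₀]ᵀ = Aᵀg: [[27810, 2456, 258]; [2456, 258, 20]; [258, 20, 5]]·[c₂, c₁, c₀]ᵀ = [88550, 7898, 816]ᵀ.
Inverting the 3×3 Gram matrix, [c₂, c₁, c₀]ᵀ = [23431/7763, 1303999/690907, -9214/98701]ᵀ.

c₀ = -0.093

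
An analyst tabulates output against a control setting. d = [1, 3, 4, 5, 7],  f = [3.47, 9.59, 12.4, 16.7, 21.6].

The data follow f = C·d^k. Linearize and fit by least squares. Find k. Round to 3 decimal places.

k = 0.949

Taking logs, ln f = k·ln d + ln C, so regress ln f on ln d.
Σln d = 6.0403, Σ(ln d)² = 9.5056, Σln f = 11.9107, Σln d·ln f = 16.4843.
Equations: 9.5056·k + 6.0403·ln C = 16.4843;  6.0403·k + 5·ln C = 11.9107.
Slope k = (n·Σln d·ln f − Σln d·Σln f)/(n·Σ(ln d)² − (Σln d)²) = (5·16.4843 − 6.0403·11.9107)/11.0434 = 0.94882; ln C = (Σln f − k·Σln d)/n = 1.23592.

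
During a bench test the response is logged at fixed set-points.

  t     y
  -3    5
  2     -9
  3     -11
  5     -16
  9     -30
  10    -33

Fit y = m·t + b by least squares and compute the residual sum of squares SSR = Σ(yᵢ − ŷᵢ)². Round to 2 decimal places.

SSR = 4.87

With design matrix M, MᵀM = [[228, 26]; [26, 6]] and Mᵀy = [-746, -94]ᵀ.
Determinant 228·6 − 26² = 692.
m = ((-746)·6 − 26·(-94))/692 = -508/173; b = (228·(-94) − 26·(-746))/692 = -509/173.
Residuals: -150/173, -32/173, 130/173, 281/173, -109/173, -120/173; SSR = 842/173.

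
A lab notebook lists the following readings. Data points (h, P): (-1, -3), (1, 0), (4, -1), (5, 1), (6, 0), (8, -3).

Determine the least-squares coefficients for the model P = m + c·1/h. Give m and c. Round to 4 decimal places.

m = -1.1996, c = 1.6146

Normal-equation sums: Σ1 = 6, Σ1/h = 89/120, Σ1/h·1/h = 30901/14400.
Moment sums: ΣP = -6, Σ1/h·P = 103/40.
Normal equations: [[6, 89/120]; [89/120, 30901/14400]]·[m, c]ᵀ = [-6, 103/40]ᵀ.
det = 6·(30901/14400) − (89/120)² = 35497/2880.
m = ((-6)·(30901/14400) − (89/120)·(103/40))/(35497/2880) = -212907/177485; c = (6·(103/40) − (89/120)·(-6))/(35497/2880) = 57312/35497.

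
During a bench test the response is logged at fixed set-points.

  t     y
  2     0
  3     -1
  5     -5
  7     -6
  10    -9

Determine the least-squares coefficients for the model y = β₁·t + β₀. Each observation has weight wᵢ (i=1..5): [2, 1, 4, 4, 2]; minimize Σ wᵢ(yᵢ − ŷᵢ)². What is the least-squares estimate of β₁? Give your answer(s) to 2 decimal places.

XᵀWX·[β₁, β₀]ᵀ = XᵀWy reads: 513·β₁ + 75·β₀ = -451;  75·β₁ + 13·β₀ = -63.
Determinant 513·13 − 75² = 1044.
β₁ = ((-451)·13 − 75·(-63))/1044 = -569/522; β₀ = (513·(-63) − 75·(-451))/1044 = 251/174.

β₁ = -1.09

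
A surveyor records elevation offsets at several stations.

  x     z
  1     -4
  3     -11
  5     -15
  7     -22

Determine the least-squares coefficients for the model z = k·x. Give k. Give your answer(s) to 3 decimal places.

k = -3.167

Compute the Gram sums: Σx·x = 84.
For Aᵀz: Σx·z = -266.
So AᵀA·[k]ᵀ = Aᵀz: [[84]]·[k]ᵀ = [-266]ᵀ.
k = (-266)/84 = -3.16667.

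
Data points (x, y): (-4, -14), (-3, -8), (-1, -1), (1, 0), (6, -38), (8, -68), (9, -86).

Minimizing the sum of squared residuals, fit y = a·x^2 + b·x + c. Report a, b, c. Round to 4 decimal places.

Compute the Gram sums: Σx^2·x^2 = 12292, Σx^2·x = 1366, Σx^2 = 208, Σx·x = 208, Σx = 16, Σ1 = 7.
Moment sums: Σx^2·y = -12983, Σx·y = -1465, Σy = -215.
Row-reducing yields a = -307345/296982, b = -89953/296982, c = 108277/148491.

a = -1.0349, b = -0.3029, c = 0.7292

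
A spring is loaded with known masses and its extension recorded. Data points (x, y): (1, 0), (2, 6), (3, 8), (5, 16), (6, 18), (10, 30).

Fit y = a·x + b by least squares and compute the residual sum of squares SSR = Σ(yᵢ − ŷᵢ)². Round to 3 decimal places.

Normal-equation sums: Σx·x = 175, Σx = 27, Σ1 = 6.
And Σx·y = 524, Σy = 78.
Normal equations: [[175, 27]; [27, 6]]·[a, b]ᵀ = [524, 78]ᵀ.
Determinant 175·6 − 27² = 321.
a = (524·6 − 27·78)/321 = 346/107; b = (175·78 − 27·524)/321 = -166/107.
Residuals: -180/107, 116/107, -16/107, 148/107, 16/107, -84/107; SSR = 704/107.

SSR = 6.579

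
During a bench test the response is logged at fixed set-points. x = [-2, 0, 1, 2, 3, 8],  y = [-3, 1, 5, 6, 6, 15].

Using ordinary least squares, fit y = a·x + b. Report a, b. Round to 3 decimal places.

a = 1.741, b = 1.517

AᵀA·[a, b]ᵀ = Aᵀy reads: 82·a + 12·b = 161;  12·a + 6·b = 30.
(Σx·x = 82, Σx = 12, Σ1 = 6, Σx·y = 161, Σy = 30.)
Eliminating b: 6·(row 1) − 12·(row 2) gives 348·a = 6·161 − 12·30 = 606, so a = 101/58.
Then b = (30 − 12·(101/58))/6 = 44/29.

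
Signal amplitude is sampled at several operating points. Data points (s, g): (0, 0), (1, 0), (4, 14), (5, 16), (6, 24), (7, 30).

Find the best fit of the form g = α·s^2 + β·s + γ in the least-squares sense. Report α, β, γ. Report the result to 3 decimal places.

Forming AᵀA = [[4579, 749, 127]; [749, 127, 23]; [127, 23, 6]] and Aᵀg = [2958, 490, 84]ᵀ gives AᵀA·[α, β, γ]ᵀ = Aᵀg.
Row-reducing yields α = 2669/7044, β = 12455/7044, γ = -937/1174.

α = 0.379, β = 1.768, γ = -0.798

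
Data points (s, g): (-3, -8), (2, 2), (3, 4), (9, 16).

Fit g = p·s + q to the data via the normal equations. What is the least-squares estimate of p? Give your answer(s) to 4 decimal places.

p = 2.0000

Setting ∂/∂p … = 0 gives: 103·p + 11·q = 184;  11·p + 4·q = 14.
Eliminating q: 4·(row 1) − 11·(row 2) gives 291·p = 4·184 − 11·14 = 582, so p = 2.
Then q = (14 − 11·2)/4 = -2.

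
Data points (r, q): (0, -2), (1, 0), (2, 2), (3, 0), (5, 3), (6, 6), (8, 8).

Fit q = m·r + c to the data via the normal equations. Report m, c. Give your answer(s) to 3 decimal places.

Setting ∂/∂m … = 0 gives: 139·m + 25·c = 119;  25·m + 7·c = 17.
Eliminating c: 7·(row 1) − 25·(row 2) gives 348·m = 7·119 − 25·17 = 408, so m = 34/29.
Then c = (17 − 25·(34/29))/7 = -51/29.

m = 1.172, c = -1.759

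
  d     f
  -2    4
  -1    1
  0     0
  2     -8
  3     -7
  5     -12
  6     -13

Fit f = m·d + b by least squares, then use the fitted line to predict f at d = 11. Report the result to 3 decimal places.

f̂ = -24.833

Compute the Gram sums: Σd·d = 79, Σd = 13, Σ1 = 7.
For Aᵀf: Σd·f = -184, Σf = -35.
Eliminating b: 7·(row 1) − 13·(row 2) gives 384·m = 7·(-184) − 13·(-35) = -833, so m = -833/384.
Then b = ((-35) − 13·(-833/384))/7 = -373/384.
At d = 11: f̂ = (-833/384)·(11) + (-373/384)·(1) = -149/6.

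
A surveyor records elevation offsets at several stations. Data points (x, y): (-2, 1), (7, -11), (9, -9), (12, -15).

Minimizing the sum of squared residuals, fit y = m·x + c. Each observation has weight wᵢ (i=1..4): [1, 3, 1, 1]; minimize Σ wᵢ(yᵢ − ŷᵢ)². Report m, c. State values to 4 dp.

Compute the Gram sums: Σwᵢ·x·x = 376, Σwᵢ·x = 40, Σwᵢ·1 = 6.
Moment sums: Σwᵢ·x·y = -494, Σwᵢ·y = -56.
AᵀWA·[m, c]ᵀ = AᵀWy becomes [[376, 40]; [40, 6]]·[m, c]ᵀ = [-494, -56]ᵀ.
det = 376·6 − 40² = 656.
m = ((-494)·6 − 40·(-56))/656 = -181/164; c = (376·(-56) − 40·(-494))/656 = -81/41.

m = -1.1037, c = -1.9756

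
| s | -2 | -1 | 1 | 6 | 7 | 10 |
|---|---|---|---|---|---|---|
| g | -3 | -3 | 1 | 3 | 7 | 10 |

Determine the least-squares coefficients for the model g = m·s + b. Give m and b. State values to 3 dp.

m = 1.060, b = -1.209

Normal-equation sums: Σs·s = 191, Σs = 21, Σ1 = 6.
Moment sums: Σs·g = 177, Σg = 15.
Eliminating b: 6·(row 1) − 21·(row 2) gives 705·m = 6·177 − 21·15 = 747, so m = 249/235.
Then b = (15 − 21·(249/235))/6 = -284/235.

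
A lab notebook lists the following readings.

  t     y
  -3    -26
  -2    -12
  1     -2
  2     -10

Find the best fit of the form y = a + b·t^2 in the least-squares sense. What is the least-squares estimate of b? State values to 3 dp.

b = -3.000

The normal equations are: 4·a + 18·b = -50;  18·a + 114·b = -324.
(Σ1 = 4, Σt^2 = 18, Σt^2·t^2 = 114, Σy = -50, Σt^2·y = -324.)
Δ = 4·114 − 18² = 132.
a = ((-50)·114 − 18·(-324))/132 = 1; b = (4·(-324) − 18·(-50))/132 = -3.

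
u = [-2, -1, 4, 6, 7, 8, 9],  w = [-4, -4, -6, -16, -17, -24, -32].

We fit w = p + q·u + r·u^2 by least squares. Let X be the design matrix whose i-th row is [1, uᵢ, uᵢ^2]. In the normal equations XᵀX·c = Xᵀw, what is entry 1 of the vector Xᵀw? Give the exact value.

Entry 1 ↔ basis 1, so (Xᵀw)_{1} = Σᵢ wᵢ = (1)·(-4) + (1)·(-4) + (1)·(-6) + (1)·(-16) + (1)·(-17) + (1)·(-24) + (1)·(-32) = -103.

-103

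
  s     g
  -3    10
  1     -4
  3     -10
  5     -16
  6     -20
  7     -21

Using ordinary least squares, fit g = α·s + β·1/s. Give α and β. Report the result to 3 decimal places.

α = -3.137, β = -1.051

Setting ∂/∂α … = 0 gives: 129·α + 6·β = -411;  6·α + (6421/4900)·β = -101/5.
(Σs·s = 129, Σs·1/s = 6, Σ1/s·1/s = 6421/4900, Σs·g = -411, Σ1/s·g = -101/5.)
det = 129·(6421/4900) − 6² = 651909/4900.
α = ((-411)·(6421/4900) − 6·(-101/5))/(651909/4900) = -681717/217303; β = (129·(-101/5) − 6·(-411))/(651909/4900) = -228340/217303.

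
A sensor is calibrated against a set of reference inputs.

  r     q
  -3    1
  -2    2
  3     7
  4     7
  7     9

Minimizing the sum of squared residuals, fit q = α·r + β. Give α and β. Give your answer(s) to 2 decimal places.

With design matrix A, AᵀA = [[87, 9]; [9, 5]] and Aᵀq = [105, 26]ᵀ.
Eliminating β: 5·(row 1) − 9·(row 2) gives 354·α = 5·105 − 9·26 = 291, so α = 97/118.
Then β = (26 − 9·(97/118))/5 = 439/118.

α = 0.82, β = 3.72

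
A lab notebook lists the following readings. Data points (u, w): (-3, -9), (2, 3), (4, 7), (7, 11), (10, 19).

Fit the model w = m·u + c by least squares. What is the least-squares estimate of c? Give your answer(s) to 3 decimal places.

Setting ∂/∂m … = 0 gives: 178·m + 20·c = 328;  20·m + 5·c = 31.
Δ = 178·5 − 20² = 490.
m = (328·5 − 20·31)/490 = 102/49; c = (178·31 − 20·328)/490 = -521/245.

c = -2.127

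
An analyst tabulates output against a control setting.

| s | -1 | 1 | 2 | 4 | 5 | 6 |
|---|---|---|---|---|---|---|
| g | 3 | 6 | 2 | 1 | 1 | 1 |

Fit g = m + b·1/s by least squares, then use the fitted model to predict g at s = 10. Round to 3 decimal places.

ĝ = 2.254

The normal equations are: 6·m + (67/60)·b = 14;  (67/60)·m + (8569/3600)·b = 277/60.
(Σ1 = 6, Σ1/s = 67/60, Σ1/s·1/s = 8569/3600, Σg = 14, Σ1/s·g = 277/60.)
det = 6·(8569/3600) − (67/60)² = 1877/144.
m = (14·(8569/3600) − (67/60)·(277/60))/(1877/144) = 101407/46925; b = (6·(277/60) − (67/60)·14)/(1877/144) = 8688/9385.
At s = 10: ĝ = (101407/46925)·(1) + (8688/9385)·(1/10) = 105751/46925.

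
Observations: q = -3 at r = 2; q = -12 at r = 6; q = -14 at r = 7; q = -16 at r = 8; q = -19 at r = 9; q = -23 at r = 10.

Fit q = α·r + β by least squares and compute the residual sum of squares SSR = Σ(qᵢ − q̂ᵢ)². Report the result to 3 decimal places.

SSR = 3.100

From the data, Σr·r = 334, Σr = 42, Σ1 = 6.
Right-hand side: Σr·q = -705, Σq = -87.
AᵀA·[α, β]ᵀ = Aᵀq becomes [[334, 42]; [42, 6]]·[α, β]ᵀ = [-705, -87]ᵀ.
Eliminating β: 6·(row 1) − 42·(row 2) gives 240·α = 6·(-705) − 42·(-87) = -576, so α = -12/5.
Then β = ((-87) − 42·(-12/5))/6 = 23/10.
Residuals: -1/2, 1/10, 1/2, 9/10, 3/10, -13/10; SSR = 31/10.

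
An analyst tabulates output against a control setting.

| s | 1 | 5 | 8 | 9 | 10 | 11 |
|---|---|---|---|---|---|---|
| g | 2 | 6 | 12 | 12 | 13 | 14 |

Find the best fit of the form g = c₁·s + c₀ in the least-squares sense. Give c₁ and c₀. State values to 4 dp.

c₁ = 1.2596, c₀ = 0.5962

XᵀX·[c₁, c₀]ᵀ = Xᵀg reads: 392·c₁ + 44·c₀ = 520;  44·c₁ + 6·c₀ = 59.
Eliminating c₀: 6·(row 1) − 44·(row 2) gives 416·c₁ = 6·520 − 44·59 = 524, so c₁ = 131/104.
Then c₀ = (59 − 44·(131/104))/6 = 31/52.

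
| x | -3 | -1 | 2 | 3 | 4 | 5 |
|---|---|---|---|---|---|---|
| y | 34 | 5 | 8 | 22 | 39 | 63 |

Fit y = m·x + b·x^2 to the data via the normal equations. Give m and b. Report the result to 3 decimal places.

Compute the Gram sums: Σx·x = 64, Σx·x^2 = 196, Σx^2·x^2 = 1060.
For Aᵀy: Σx·y = 446, Σx^2·y = 2740.
So AᵀA·[m, b]ᵀ = Aᵀy: [[64, 196]; [196, 1060]]·[m, b]ᵀ = [446, 2740]ᵀ.
Eliminating b: 1060·(row 1) − 196·(row 2) gives 29424·m = 1060·446 − 196·2740 = -64280, so m = -8035/3678.
Then b = (2740 − 196·(-8035/3678))/1060 = 10993/3678.

m = -2.185, b = 2.989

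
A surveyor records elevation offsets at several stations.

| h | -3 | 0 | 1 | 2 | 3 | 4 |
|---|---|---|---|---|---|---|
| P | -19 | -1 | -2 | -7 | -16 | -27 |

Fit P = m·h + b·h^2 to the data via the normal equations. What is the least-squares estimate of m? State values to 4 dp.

m = 0.5755

AᵀA·[m, b]ᵀ = AᵀP reads: 39·m + 73·b = -115;  73·m + 435·b = -777.
(Σh·h = 39, Σh·h^2 = 73, Σh^2·h^2 = 435, Σh·P = -115, Σh^2·P = -777.)
Determinant 39·435 − 73² = 11636.
m = ((-115)·435 − 73·(-777))/11636 = 1674/2909; b = (39·(-777) − 73·(-115))/11636 = -5477/2909.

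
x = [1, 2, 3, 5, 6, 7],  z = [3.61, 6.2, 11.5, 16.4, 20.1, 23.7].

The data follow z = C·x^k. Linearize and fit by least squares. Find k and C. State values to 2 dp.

Linearized form: ln z = k·ln x + ln C. From the 6 transformed points,
AᵀA = [[11.2747, 7.1389]; [7.1389, 6]], rhs = [19.9862, 14.5141]ᵀ  (here Σln x = 7.1389, Σ(ln x)² = 11.2747, Σln z = 14.5141, Σln x·ln z = 19.9862).
Solving (det = 16.6845): k = 0.97715, ln C = 1.25639, so C = exp(1.25639) = 3.51273.

k = 0.98, C = 3.51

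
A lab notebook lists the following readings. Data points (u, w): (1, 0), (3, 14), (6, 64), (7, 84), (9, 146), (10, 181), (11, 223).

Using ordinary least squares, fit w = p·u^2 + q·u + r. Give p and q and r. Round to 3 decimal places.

p = 1.970, q = -1.507, r = 0.122

From the data, Σu^2·u^2 = 34981, Σu^2·u = 3647, Σu^2 = 397, Σu·u = 397, Σu = 47, Σ1 = 7.
Moment sums: Σu^2·w = 63455, Σu·w = 6591, Σw = 712.
So AᵀA·[p, q, r]ᵀ = Aᵀw: [[34981, 3647, 397]; [3647, 397, 47]; [397, 47, 7]]·[p, q, r]ᵀ = [63455, 6591, 712]ᵀ.
Row-reducing yields p = 3971/2016, q = -15193/10080, r = 307/2520.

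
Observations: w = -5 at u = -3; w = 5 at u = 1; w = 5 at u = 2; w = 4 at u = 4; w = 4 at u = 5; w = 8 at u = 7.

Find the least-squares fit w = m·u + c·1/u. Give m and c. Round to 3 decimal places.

With design matrix X, XᵀX = [[104, 6]; [6, 261781/176400]] and Xᵀw = [122, 2543/210]ᵀ.
Eliminating c: (261781/176400)·(row 1) − 6·(row 2) gives (2609353/22050)·m = (261781/176400)·122 − 6·(2543/210) = 9560281/88200, so m = 9560281/10437412.
Then c = ((2543/210) − 6·(9560281/10437412))/(261781/176400) = 11628960/2609353.

m = 0.916, c = 4.457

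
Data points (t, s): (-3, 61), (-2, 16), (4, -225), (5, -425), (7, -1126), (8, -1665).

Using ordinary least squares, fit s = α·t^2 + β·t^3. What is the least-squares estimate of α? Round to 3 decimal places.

Compute the Gram sums: Σt^2·t^2 = 7475, Σt^2·t^3 = 53449, Σt^3·t^3 = 400307.
And Σt^2·s = -175346, Σt^3·s = -1307998.
det = 7475·400307 − 53449² = 135499224.
α = ((-175346)·400307 − 53449·(-1307998))/135499224 = -11710255/5645801; β = (7475·(-1307998) − 53449·(-175346))/135499224 = -16884029/5645801.

α = -2.074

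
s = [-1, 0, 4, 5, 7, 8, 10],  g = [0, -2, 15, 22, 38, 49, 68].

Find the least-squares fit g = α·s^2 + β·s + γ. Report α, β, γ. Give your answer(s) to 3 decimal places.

With design matrix M, MᵀM = [[17379, 2043, 255]; [2043, 255, 33]; [255, 33, 7]] and Mᵀg = [12588, 1508, 190]ᵀ.
Row-reducing yields α = 9445/18921, β = 36641/18921, γ = -154/901.

α = 0.499, β = 1.937, γ = -0.171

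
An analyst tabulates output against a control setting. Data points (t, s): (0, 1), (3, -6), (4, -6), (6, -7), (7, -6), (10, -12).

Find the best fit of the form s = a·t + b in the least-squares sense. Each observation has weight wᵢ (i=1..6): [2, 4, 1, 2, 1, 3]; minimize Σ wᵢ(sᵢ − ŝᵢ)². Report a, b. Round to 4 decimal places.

a = -1.0946, b = -0.9886

Sums needed: Σwᵢ·t·t = 473, Σwᵢ·t = 65, Σwᵢ·1 = 13.
Right-hand side: Σwᵢ·t·s = -582, Σwᵢ·s = -84.
AᵀWA·[a, b]ᵀ = AᵀWs becomes [[473, 65]; [65, 13]]·[a, b]ᵀ = [-582, -84]ᵀ.
det = 473·13 − 65² = 1924.
a = ((-582)·13 − 65·(-84))/1924 = -81/74; b = (473·(-84) − 65·(-582))/1924 = -951/962.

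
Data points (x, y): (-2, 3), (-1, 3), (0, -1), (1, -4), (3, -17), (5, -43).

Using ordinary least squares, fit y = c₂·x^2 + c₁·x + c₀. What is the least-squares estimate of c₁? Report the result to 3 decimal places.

With design matrix A, AᵀA = [[724, 144, 40]; [144, 40, 6]; [40, 6, 6]] and Aᵀy = [-1217, -279, -59]ᵀ.
Solving the 3×3 system (Gaussian elimination) gives c₂ = -7687/7100, c₁ = -5607/1775, c₀ = 1929/3550.

c₁ = -3.159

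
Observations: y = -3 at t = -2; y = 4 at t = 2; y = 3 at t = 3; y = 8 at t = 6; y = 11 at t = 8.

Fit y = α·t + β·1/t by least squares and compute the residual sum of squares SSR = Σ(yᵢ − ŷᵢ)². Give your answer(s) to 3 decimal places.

From the data, Σt·t = 117, Σt·1/t = 5, Σ1/t·1/t = 377/576.
Right-hand side: Σt·y = 159, Σ1/t·y = 173/24.
Normal equations: [[117, 5]; [5, 377/576]]·[α, β]ᵀ = [159, 173/24]ᵀ.
Determinant 117·(377/576) − 5² = 3301/64.
α = (159·(377/576) − 5·(173/24))/(3301/64) = 13061/9903; β = (117·(173/24) − 5·159)/(3301/64) = 3096/3301.
Residuals: 1057/9903, 8846/9903, -4190/3301, -230/3301, 3284/9903; SSR = 8369/3301.

SSR = 2.535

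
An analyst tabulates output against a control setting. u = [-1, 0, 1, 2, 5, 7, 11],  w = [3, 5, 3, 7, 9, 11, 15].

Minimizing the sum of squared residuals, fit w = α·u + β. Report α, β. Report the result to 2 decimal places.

Setting ∂/∂α … = 0 gives: 201·α + 25·β = 301;  25·α + 7·β = 53.
Determinant 201·7 − 25² = 782.
α = (301·7 − 25·53)/782 = 1; β = (201·53 − 25·301)/782 = 4.

α = 1.00, β = 4.00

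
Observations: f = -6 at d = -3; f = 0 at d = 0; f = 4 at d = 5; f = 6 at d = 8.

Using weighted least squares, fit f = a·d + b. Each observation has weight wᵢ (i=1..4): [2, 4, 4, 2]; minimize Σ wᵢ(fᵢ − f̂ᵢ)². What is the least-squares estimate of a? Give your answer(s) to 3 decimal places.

a = 1.006

Forming AᵀWA = [[246, 30]; [30, 12]] and AᵀWf = [212, 16]ᵀ gives AᵀWA·[a, b]ᵀ = AᵀWf.
Δ = 246·12 − 30² = 2052.
a = (212·12 − 30·16)/2052 = 172/171; b = (246·16 − 30·212)/2052 = -202/171.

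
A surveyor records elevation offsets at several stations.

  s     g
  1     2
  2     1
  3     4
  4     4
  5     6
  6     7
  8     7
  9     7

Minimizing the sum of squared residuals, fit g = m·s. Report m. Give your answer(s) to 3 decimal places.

m = 0.945

The normal system XᵀX·[m]ᵀ = Xᵀg is [[236]]·[m]ᵀ = [223]ᵀ.
Hence m = 223 / 236 ≈ 0.944915.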